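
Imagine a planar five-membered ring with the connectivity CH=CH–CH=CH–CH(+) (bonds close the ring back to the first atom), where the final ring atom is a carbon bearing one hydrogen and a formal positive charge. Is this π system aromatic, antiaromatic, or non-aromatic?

Check conjugation: the double-bond atoms are sp², each contributing one p electron; the carbocation has an empty p orbital — every position has a p orbital, so the cyclic π system is continuous.
Adding the contributions, 2 × 2 = 4 from the double-bond units + 0 from the CH(+) atom = 4.
4 = 4(1); a planar, fully conjugated 4n system is antiaromatic.
(The species described is the cyclopentadienyl cation.)

Antiaromatic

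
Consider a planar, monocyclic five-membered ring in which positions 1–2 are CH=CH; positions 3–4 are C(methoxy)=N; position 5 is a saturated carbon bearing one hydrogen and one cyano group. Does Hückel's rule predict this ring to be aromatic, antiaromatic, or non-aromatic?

Non-aromatic

At the CH(cyano) position, that saturated carbon is sp³ and has no p orbital in the ring π system; the ring's p-orbital overlap is broken there.
A ring that is not fully conjugated cannot be aromatic or antiaromatic regardless of its π-electron count.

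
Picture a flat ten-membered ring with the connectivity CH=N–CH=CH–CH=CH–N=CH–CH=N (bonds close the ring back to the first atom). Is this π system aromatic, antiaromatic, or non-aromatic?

All ring atoms are sp² and supply a p orbital to the ring (every atom in a ring double bond is sp² and brings one electron to the p orbital; each sp² =N– keeps its lone pair in-plane and puts one electron into the π system); the conjugation is uninterrupted.
Counting π electrons: 5 × 2 = 10 from the 5 double-bond units.
10 = 4(2) + 2, which satisfies Hückel's 4n+2 rule.

Aromatic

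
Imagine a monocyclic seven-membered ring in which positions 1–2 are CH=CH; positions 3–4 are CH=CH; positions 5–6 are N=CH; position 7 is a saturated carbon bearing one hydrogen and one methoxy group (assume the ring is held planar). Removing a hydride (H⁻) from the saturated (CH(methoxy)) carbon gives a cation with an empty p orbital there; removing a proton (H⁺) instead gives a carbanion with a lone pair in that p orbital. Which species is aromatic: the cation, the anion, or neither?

The cation

In either ion the ring is fully conjugated: every atom, including the new sp² carbon, supplies a p orbital.
Cation: 3 × 2 + 0 = 6 π electrons → 4(1)+2, aromatic.
Anion: 3 × 2 + 2 = 8 π electrons → 4(2), antiaromatic.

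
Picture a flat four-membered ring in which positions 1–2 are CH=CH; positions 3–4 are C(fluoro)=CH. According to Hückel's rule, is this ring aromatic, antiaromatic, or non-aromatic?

Every ring atom contributes a p orbital perpendicular to the ring (each doubly-bonded ring atom is sp² with one p-orbital electron), so the π system is cyclic and fully conjugated.
π-electron count: 2 × 2 = 4 from the 2 double-bond units.
With 4 = 4·1 π electrons, Hückel's rule classifies the planar ring as antiaromatic.

Antiaromatic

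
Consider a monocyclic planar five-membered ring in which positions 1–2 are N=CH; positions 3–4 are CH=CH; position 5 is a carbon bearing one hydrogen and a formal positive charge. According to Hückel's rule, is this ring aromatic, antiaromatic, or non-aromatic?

Antiaromatic

All ring atoms are sp² and supply a p orbital to the ring (every atom in a ring double bond is sp² and brings one electron to the p orbital; the doubly-bonded nitrogens are pyridine-type — their lone pairs lie in the ring plane, leaving one electron in the p orbital; the carbocation has an empty p orbital); the conjugation is uninterrupted.
Adding the contributions, 2 × 2 = 4 from the double-bond units + 0 from the CH(+) atom = 4.
A 4n π count (4, n = 1) in a planar conjugated ring means antiaromatic.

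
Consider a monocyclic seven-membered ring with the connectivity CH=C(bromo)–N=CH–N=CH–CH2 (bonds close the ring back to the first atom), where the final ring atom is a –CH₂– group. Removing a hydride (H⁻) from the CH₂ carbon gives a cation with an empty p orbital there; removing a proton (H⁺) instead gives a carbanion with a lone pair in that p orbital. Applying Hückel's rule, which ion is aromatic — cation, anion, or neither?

In both ions every ring atom is sp² and contributes a p orbital, so both rings are fully conjugated.
Cation: 3 × 2 + 0 = 6 π electrons → 4(1)+2, aromatic.
Anion: 3 × 2 + 2 = 8 π electrons → 4(2), antiaromatic.

The cation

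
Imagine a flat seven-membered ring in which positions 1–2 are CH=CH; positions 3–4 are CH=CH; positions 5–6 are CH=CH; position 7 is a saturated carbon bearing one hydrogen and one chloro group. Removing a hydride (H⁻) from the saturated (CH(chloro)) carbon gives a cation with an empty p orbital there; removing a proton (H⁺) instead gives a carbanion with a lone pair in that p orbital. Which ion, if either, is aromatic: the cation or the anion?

The cation

Once that carbon is sp², every ring atom has a p orbital and both ions are fully conjugated.
Cation: 3 × 2 + 0 = 6 π electrons → 4(1)+2, aromatic.
Anion: 3 × 2 + 2 = 8 π electrons → 4(2), antiaromatic.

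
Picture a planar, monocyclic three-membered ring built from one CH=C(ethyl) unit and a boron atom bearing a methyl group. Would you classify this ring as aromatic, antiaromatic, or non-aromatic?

Check conjugation: every atom in a ring double bond is sp² and brings one electron to the p orbital; the boron has an empty p orbital — every position has a p orbital, so the cyclic π system is continuous.
π-electron count: 1 × 2 = 2 from the double-bond unit + 0 from the B(methyl) atom = 2.
That gives a 4n+2 count (2, n = 0).

Aromatic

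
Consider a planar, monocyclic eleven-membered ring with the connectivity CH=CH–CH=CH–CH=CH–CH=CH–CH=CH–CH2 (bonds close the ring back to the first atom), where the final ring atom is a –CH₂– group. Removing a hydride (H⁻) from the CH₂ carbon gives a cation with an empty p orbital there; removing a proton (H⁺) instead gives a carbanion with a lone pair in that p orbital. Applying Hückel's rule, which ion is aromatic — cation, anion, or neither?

In either ion the ring is fully conjugated: every atom, including the new sp² carbon, supplies a p orbital.
Cation: 5 × 2 + 0 = 10 π electrons → 4(2)+2, aromatic.
Anion: 5 × 2 + 2 = 12 π electrons → 4(3), antiaromatic.

The cation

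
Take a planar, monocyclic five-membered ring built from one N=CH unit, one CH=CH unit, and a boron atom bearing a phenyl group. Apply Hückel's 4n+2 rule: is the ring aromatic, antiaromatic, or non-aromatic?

Antiaromatic

Check conjugation: the double-bond atoms are sp², each contributing one p electron; each sp² =N– keeps its lone pair in-plane and puts one electron into the π system; the boron has an empty p orbital — every position has a p orbital, so the cyclic π system is continuous.
Adding the contributions, 2 × 2 = 4 from the double-bond units + 0 from the B(phenyl) atom = 4.
A 4n π count (4, n = 1) in a planar conjugated ring means antiaromatic.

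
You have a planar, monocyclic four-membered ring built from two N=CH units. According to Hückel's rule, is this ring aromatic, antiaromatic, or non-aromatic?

Check conjugation: each doubly-bonded ring atom is sp² with one p-orbital electron; each =N– nitrogen is pyridine-type (lone pair in the sp² plane, one electron in the p orbital) — every position has a p orbital, so the cyclic π system is continuous.
Counting π electrons: 2 × 2 = 4 from the 2 double-bond units.
4 is a 4n count (n = 1), so the planar conjugated ring is antiaromatic.

Antiaromatic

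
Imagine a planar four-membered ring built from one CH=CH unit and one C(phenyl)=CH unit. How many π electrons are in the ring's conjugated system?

All ring atoms are sp² and supply a p orbital to the ring (every atom in a ring double bond is sp² and brings one electron to the p orbital); the conjugation is uninterrupted.
Counting π electrons: 2 × 2 = 4 from the 2 double-bond units.

4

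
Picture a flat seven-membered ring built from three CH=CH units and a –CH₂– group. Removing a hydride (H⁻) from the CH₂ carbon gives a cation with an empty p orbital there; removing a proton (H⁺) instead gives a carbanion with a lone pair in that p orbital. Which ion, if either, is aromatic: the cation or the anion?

Once that carbon is sp², every ring atom has a p orbital and both ions are fully conjugated.
Cation: 3 × 2 + 0 = 6 π electrons → 4(1)+2, aromatic.
Anion: 3 × 2 + 2 = 8 π electrons → 4(2), antiaromatic.

The cation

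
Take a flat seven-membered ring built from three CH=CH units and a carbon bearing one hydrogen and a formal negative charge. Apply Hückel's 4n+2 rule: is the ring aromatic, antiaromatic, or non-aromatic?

Every ring atom contributes a p orbital perpendicular to the ring (each doubly-bonded ring atom is sp² with one p-orbital electron; the carbanion's lone pair occupies the p orbital), so the π system is cyclic and fully conjugated.
π-electron count: 3 × 2 = 6 from the double-bond units + 2 from the CH(-) atom = 8.
With 8 = 4·2 π electrons, Hückel's rule classifies the planar ring as antiaromatic.

Antiaromatic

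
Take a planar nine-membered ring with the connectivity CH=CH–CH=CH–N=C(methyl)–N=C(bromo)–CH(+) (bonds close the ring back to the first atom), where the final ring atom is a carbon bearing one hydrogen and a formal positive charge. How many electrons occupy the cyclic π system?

8

Check conjugation: the double-bond atoms are sp², each contributing one p electron; each =N– nitrogen is pyridine-type (lone pair in the sp² plane, one electron in the p orbital); the carbocation has an empty p orbital — every position has a p orbital, so the cyclic π system is continuous.
Tallying contributions gives 4 × 2 = 8 from the double-bond units + 0 from the CH(+) atom = 8.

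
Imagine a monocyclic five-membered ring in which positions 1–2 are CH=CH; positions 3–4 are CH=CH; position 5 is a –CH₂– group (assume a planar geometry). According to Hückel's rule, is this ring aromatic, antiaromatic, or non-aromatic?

Non-aromatic

At the CH2 position, the tetrahedral CH₂ carbon is sp³ and has no p orbital in the ring π system; the ring's p-orbital overlap is broken there.
A ring that is not fully conjugated cannot be aromatic or antiaromatic regardless of its π-electron count.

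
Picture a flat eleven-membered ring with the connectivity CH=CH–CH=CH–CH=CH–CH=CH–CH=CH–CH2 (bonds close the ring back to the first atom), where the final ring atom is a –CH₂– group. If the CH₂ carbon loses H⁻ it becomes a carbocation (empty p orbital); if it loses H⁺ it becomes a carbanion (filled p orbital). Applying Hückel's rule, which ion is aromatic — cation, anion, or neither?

The cation

Both ions have a continuous loop of p orbitals — each ring atom is sp².
Cation: 5 × 2 + 0 = 10 π electrons → 4(2)+2, aromatic.
Anion: 5 × 2 + 2 = 12 π electrons → 4(3), antiaromatic.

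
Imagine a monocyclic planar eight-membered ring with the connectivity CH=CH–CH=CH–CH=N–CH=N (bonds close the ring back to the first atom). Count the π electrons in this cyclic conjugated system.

8

Check conjugation: each doubly-bonded ring atom is sp² with one p-orbital electron; each =N– nitrogen is pyridine-type (lone pair in the sp² plane, one electron in the p orbital) — every position has a p orbital, so the cyclic π system is continuous.
Adding the contributions, 4 × 2 = 8 from the 4 double-bond units.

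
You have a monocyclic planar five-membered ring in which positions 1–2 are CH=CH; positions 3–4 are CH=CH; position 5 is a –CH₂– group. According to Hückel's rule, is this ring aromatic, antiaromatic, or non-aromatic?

Non-aromatic

Because the tetrahedral CH₂ carbon is sp³ and has no p orbital in the ring π system at the CH2 position, the π system cannot extend all the way around the ring.
A ring that is not fully conjugated cannot be aromatic or antiaromatic regardless of its π-electron count.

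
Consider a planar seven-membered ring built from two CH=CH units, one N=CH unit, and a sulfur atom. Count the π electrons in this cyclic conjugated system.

Check conjugation: every atom in a ring double bond is sp² and brings one electron to the p orbital; each sp² =N– keeps its lone pair in-plane and puts one electron into the π system; the sulfur donates one lone pair from its p orbital — every position has a p orbital, so the cyclic π system is continuous.
Tallying contributions gives 3 × 2 = 6 from the double-bond units + 2 from the S atom = 8.

8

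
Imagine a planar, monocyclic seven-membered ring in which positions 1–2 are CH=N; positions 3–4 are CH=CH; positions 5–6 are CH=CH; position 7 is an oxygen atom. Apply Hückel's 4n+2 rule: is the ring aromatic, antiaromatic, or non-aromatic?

Antiaromatic

Check conjugation: each doubly-bonded ring atom is sp² with one p-orbital electron; the doubly-bonded nitrogens are pyridine-type — their lone pairs lie in the ring plane, leaving one electron in the p orbital; the oxygen donates one lone pair from its p orbital — every position has a p orbital, so the cyclic π system is continuous.
Counting π electrons: 3 × 2 = 6 from the double-bond units + 2 from the O atom = 8.
A 4n π count (8, n = 2) in a planar conjugated ring means antiaromatic.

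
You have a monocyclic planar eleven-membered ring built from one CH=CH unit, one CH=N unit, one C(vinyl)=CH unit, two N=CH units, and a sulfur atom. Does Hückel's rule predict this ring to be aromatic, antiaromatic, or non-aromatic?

Antiaromatic

Every ring atom contributes a p orbital perpendicular to the ring (every atom in a ring double bond is sp² and brings one electron to the p orbital; each sp² =N– keeps its lone pair in-plane and puts one electron into the π system; the sulfur donates one lone pair from its p orbital), so the π system is cyclic and fully conjugated.
Adding the contributions, 5 × 2 = 10 from the double-bond units + 2 from the S atom = 12.
12 = 4(3); a planar, fully conjugated 4n system is antiaromatic.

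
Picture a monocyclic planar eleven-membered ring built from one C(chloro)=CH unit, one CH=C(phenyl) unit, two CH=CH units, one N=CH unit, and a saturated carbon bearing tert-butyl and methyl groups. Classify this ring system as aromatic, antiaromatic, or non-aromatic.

Because that saturated carbon is sp³ and has no p orbital in the ring π system at the C(tert-butyl)(methyl) position, the π system cannot extend all the way around the ring.
Broken conjugation rules out both aromaticity and antiaromaticity.

Non-aromatic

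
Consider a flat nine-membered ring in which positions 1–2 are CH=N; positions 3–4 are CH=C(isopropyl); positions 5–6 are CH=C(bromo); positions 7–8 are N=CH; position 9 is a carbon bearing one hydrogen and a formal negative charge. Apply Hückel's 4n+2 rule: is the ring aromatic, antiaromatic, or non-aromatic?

Check conjugation: the double-bond atoms are sp², each contributing one p electron; each =N– nitrogen is pyridine-type (lone pair in the sp² plane, one electron in the p orbital); the carbanion's lone pair occupies the p orbital — every position has a p orbital, so the cyclic π system is continuous.
Tallying contributions gives 4 × 2 = 8 from the double-bond units + 2 from the CH(-) atom = 10.
That gives a 4n+2 count (10, n = 2).

Aromatic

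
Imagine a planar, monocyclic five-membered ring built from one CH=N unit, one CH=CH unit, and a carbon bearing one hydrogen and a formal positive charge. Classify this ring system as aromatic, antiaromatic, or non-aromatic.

Antiaromatic

Every ring atom contributes a p orbital perpendicular to the ring (each doubly-bonded ring atom is sp² with one p-orbital electron; the doubly-bonded nitrogens are pyridine-type — their lone pairs lie in the ring plane, leaving one electron in the p orbital; the carbocation has an empty p orbital), so the π system is cyclic and fully conjugated.
Counting π electrons: 2 × 2 = 4 from the double-bond units + 0 from the CH(+) atom = 4.
4 = 4(1); a planar, fully conjugated 4n system is antiaromatic.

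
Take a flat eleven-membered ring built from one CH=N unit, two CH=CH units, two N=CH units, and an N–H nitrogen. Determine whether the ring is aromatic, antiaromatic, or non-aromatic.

Antiaromatic

Check conjugation: each doubly-bonded ring atom is sp² with one p-orbital electron; the doubly-bonded nitrogens are pyridine-type — their lone pairs lie in the ring plane, leaving one electron in the p orbital; the pyrrole-type nitrogen donates its lone pair from the p orbital — every position has a p orbital, so the cyclic π system is continuous.
π-electron count: 5 × 2 = 10 from the double-bond units + 2 from the NH atom = 12.
12 is a 4n count (n = 3), so the planar conjugated ring is antiaromatic.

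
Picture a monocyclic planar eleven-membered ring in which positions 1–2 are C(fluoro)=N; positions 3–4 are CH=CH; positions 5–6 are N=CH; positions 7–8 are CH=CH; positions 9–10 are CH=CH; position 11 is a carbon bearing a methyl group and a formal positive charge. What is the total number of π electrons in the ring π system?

10

Check conjugation: every atom in a ring double bond is sp² and brings one electron to the p orbital; each =N– nitrogen is pyridine-type (lone pair in the sp² plane, one electron in the p orbital); the carbocation has an empty p orbital — every position has a p orbital, so the cyclic π system is continuous.
Counting π electrons: 5 × 2 = 10 from the double-bond units + 0 from the C(methyl)(+) atom = 10.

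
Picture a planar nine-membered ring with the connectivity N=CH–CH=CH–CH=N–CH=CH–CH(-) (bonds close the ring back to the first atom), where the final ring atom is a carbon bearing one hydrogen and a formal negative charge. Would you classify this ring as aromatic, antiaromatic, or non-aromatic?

Aromatic

All ring atoms are sp² and supply a p orbital to the ring (every atom in a ring double bond is sp² and brings one electron to the p orbital; each =N– nitrogen is pyridine-type (lone pair in the sp² plane, one electron in the p orbital); the carbanion's lone pair occupies the p orbital); the conjugation is uninterrupted.
Adding the contributions, 4 × 2 = 8 from the double-bond units + 2 from the CH(-) atom = 10.
10 = 4(2) + 2, which satisfies Hückel's 4n+2 rule.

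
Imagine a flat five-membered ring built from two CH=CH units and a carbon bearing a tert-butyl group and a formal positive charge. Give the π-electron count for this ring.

4

Every ring atom contributes a p orbital perpendicular to the ring (every atom in a ring double bond is sp² and brings one electron to the p orbital; the carbocation has an empty p orbital), so the π system is cyclic and fully conjugated.
Counting π electrons: 2 × 2 = 4 from the double-bond units + 0 from the C(tert-butyl)(+) atom = 4.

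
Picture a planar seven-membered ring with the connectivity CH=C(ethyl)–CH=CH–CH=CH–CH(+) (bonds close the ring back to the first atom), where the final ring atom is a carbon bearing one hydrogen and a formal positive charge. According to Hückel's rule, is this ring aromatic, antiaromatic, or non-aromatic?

Aromatic

Check conjugation: each doubly-bonded ring atom is sp² with one p-orbital electron; the carbocation has an empty p orbital — every position has a p orbital, so the cyclic π system is continuous.
Adding the contributions, 3 × 2 = 6 from the double-bond units + 0 from the CH(+) atom = 6.
With 6 π electrons (n = 1), the Hückel 4n+2 condition holds.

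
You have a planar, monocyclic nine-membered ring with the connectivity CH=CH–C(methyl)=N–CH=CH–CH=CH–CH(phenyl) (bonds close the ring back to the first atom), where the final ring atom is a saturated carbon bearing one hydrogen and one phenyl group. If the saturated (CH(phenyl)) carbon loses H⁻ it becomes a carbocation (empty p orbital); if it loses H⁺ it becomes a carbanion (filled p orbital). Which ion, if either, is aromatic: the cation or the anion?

In either ion the ring is fully conjugated: every atom, including the new sp² carbon, supplies a p orbital.
Cation: 4 × 2 + 0 = 8 π electrons → 4(2), antiaromatic.
Anion: 4 × 2 + 2 = 10 π electrons → 4(2)+2, aromatic.

The anion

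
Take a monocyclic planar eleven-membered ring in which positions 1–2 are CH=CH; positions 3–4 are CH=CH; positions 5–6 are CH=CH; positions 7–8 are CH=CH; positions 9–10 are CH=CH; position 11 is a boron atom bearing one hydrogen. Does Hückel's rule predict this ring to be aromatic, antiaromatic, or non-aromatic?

Every ring atom contributes a p orbital perpendicular to the ring (every atom in a ring double bond is sp² and brings one electron to the p orbital; the boron has an empty p orbital), so the π system is cyclic and fully conjugated.
Tallying contributions gives 5 × 2 = 10 from the double-bond units + 0 from the BH atom = 10.
With 10 π electrons (n = 2), the Hückel 4n+2 condition holds.

Aromatic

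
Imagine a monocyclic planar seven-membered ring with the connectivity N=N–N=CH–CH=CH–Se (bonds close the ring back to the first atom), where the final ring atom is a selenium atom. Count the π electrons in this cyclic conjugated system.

Every ring atom contributes a p orbital perpendicular to the ring (each doubly-bonded ring atom is sp² with one p-orbital electron; each sp² =N– keeps its lone pair in-plane and puts one electron into the π system; the selenium donates one lone pair from its p orbital), so the π system is cyclic and fully conjugated.
Adding the contributions, 3 × 2 = 6 from the double-bond units + 2 from the Se atom = 8.

8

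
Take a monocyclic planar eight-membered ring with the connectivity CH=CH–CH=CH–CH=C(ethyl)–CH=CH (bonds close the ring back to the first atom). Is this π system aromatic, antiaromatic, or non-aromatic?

Check conjugation: each doubly-bonded ring atom is sp² with one p-orbital electron — every position has a p orbital, so the cyclic π system is continuous.
Counting π electrons: 4 × 2 = 8 from the 4 double-bond units.
With 8 = 4·2 π electrons, Hückel's rule classifies the planar ring as antiaromatic.

Antiaromatic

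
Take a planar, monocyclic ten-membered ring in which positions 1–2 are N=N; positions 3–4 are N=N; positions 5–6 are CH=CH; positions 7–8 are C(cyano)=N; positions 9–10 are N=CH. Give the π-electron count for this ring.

10

All ring atoms are sp² and supply a p orbital to the ring (the double-bond atoms are sp², each contributing one p electron; the doubly-bonded nitrogens are pyridine-type — their lone pairs lie in the ring plane, leaving one electron in the p orbital); the conjugation is uninterrupted.
Adding the contributions, 5 × 2 = 10 from the 5 double-bond units.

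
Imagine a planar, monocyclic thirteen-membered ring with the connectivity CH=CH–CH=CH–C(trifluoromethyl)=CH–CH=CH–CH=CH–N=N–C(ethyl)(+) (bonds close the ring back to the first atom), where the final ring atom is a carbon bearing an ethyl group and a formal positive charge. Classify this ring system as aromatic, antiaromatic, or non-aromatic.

Check conjugation: the double-bond atoms are sp², each contributing one p electron; the doubly-bonded nitrogens are pyridine-type — their lone pairs lie in the ring plane, leaving one electron in the p orbital; the carbocation has an empty p orbital — every position has a p orbital, so the cyclic π system is continuous.
Counting π electrons: 6 × 2 = 12 from the double-bond units + 0 from the C(ethyl)(+) atom = 12.
A 4n π count (12, n = 3) in a planar conjugated ring means antiaromatic.

Antiaromatic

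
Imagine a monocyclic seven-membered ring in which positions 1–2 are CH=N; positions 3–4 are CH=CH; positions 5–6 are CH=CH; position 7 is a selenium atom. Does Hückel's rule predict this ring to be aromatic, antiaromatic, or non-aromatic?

Antiaromatic

Every ring atom contributes a p orbital perpendicular to the ring (the double-bond atoms are sp², each contributing one p electron; each =N– nitrogen is pyridine-type (lone pair in the sp² plane, one electron in the p orbital); the selenium donates one lone pair from its p orbital), so the π system is cyclic and fully conjugated.
π-electron count: 3 × 2 = 6 from the double-bond units + 2 from the Se atom = 8.
8 = 4(2); a planar, fully conjugated 4n system is antiaromatic.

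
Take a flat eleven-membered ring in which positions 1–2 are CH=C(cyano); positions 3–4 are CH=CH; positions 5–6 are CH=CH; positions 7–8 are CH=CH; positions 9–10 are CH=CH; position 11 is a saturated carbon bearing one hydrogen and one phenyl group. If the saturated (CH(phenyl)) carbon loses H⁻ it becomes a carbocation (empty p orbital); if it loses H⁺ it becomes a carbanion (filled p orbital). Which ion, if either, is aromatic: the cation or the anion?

The cation

Both ions have a continuous loop of p orbitals — each ring atom is sp².
Cation: 5 × 2 + 0 = 10 π electrons → 4(2)+2, aromatic.
Anion: 5 × 2 + 2 = 12 π electrons → 4(3), antiaromatic.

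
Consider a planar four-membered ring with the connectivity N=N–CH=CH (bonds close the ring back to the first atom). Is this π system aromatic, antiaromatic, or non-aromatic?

Antiaromatic

The p orbitals form a continuous loop: every atom in a ring double bond is sp² and brings one electron to the p orbital; each =N– nitrogen is pyridine-type (lone pair in the sp² plane, one electron in the p orbital). The ring is fully conjugated.
π-electron count: 2 × 2 = 4 from the 2 double-bond units.
4 = 4(1); a planar, fully conjugated 4n system is antiaromatic.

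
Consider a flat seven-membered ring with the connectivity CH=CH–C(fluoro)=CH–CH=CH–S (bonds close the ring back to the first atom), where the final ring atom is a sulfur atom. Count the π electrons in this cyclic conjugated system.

8

Every ring atom contributes a p orbital perpendicular to the ring (every atom in a ring double bond is sp² and brings one electron to the p orbital; the sulfur donates one lone pair from its p orbital), so the π system is cyclic and fully conjugated.
Counting π electrons: 3 × 2 = 6 from the double-bond units + 2 from the S atom = 8.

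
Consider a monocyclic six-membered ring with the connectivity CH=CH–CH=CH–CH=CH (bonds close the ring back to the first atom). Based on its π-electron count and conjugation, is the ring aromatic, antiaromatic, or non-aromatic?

All ring atoms are sp² and supply a p orbital to the ring (every atom in a ring double bond is sp² and brings one electron to the p orbital); the conjugation is uninterrupted.
Counting π electrons: 3 × 2 = 6 from the 3 double-bond units.
With 6 π electrons (n = 1), the Hückel 4n+2 condition holds.

Aromatic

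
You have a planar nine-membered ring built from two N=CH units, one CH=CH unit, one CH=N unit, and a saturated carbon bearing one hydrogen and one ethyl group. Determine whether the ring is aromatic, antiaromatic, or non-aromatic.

Non-aromatic

The CH(ethyl) carbon is saturated: that saturated carbon is sp³ and has no p orbital in the ring π system. Conjugation is not continuous around the ring.
Broken conjugation rules out both aromaticity and antiaromaticity.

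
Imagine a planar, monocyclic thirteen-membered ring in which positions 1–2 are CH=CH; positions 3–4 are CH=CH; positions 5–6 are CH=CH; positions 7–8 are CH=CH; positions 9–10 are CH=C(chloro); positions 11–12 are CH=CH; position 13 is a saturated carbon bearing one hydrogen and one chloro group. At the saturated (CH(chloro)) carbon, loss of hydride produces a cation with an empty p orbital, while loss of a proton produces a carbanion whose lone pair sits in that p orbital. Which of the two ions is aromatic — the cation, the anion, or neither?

The anion

In either ion the ring is fully conjugated: every atom, including the new sp² carbon, supplies a p orbital.
Cation: 6 × 2 + 0 = 12 π electrons → 4(3), antiaromatic.
Anion: 6 × 2 + 2 = 14 π electrons → 4(3)+2, aromatic.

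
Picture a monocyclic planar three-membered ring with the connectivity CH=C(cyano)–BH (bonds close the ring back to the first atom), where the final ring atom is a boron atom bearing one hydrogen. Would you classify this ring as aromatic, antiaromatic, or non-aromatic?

The p orbitals form a continuous loop: the double-bond atoms are sp², each contributing one p electron; the boron has an empty p orbital. The ring is fully conjugated.
Tallying contributions gives 1 × 2 = 2 from the double-bond unit + 0 from the BH atom = 2.
Since 2 = 4·0 + 2, the ring meets the 4n+2 criterion.

Aromatic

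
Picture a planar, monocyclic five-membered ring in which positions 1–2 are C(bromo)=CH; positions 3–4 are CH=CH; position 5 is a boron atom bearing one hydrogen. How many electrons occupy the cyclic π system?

The p orbitals form a continuous loop: the double-bond atoms are sp², each contributing one p electron; the boron has an empty p orbital. The ring is fully conjugated.
Tallying contributions gives 2 × 2 = 4 from the double-bond units + 0 from the BH atom = 4.

4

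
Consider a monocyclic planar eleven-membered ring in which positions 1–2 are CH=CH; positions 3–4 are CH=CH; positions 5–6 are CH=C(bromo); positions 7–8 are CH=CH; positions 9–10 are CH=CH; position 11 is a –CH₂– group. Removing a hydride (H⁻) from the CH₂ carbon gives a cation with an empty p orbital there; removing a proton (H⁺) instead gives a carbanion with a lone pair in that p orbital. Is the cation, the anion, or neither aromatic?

In either ion the ring is fully conjugated: every atom, including the new sp² carbon, supplies a p orbital.
Cation: 5 × 2 + 0 = 10 π electrons → 4(2)+2, aromatic.
Anion: 5 × 2 + 2 = 12 π electrons → 4(3), antiaromatic.

The cation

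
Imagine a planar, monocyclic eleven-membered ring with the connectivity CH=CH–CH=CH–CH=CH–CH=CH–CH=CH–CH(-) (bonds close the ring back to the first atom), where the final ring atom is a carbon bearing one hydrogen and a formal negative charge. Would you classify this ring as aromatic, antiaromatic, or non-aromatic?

Antiaromatic

All ring atoms are sp² and supply a p orbital to the ring (every atom in a ring double bond is sp² and brings one electron to the p orbital; the carbanion's lone pair occupies the p orbital); the conjugation is uninterrupted.
Tallying contributions gives 5 × 2 = 10 from the double-bond units + 2 from the CH(-) atom = 12.
12 is a 4n count (n = 3), so the planar conjugated ring is antiaromatic.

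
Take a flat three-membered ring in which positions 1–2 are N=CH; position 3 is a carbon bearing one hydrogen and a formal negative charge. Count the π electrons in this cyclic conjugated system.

4

Every ring atom contributes a p orbital perpendicular to the ring (each doubly-bonded ring atom is sp² with one p-orbital electron; the doubly-bonded nitrogens are pyridine-type — their lone pairs lie in the ring plane, leaving one electron in the p orbital; the carbanion's lone pair occupies the p orbital), so the π system is cyclic and fully conjugated.
Tallying contributions gives 1 × 2 = 2 from the double-bond unit + 2 from the CH(-) atom = 4.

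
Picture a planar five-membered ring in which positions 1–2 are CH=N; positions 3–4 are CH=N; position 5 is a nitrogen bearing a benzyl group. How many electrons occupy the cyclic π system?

6

All ring atoms are sp² and supply a p orbital to the ring (every atom in a ring double bond is sp² and brings one electron to the p orbital; each sp² =N– keeps its lone pair in-plane and puts one electron into the π system; the pyrrole-type nitrogen donates its lone pair from the p orbital); the conjugation is uninterrupted.
π-electron count: 2 × 2 = 4 from the double-bond units + 2 from the N(benzyl) atom = 6.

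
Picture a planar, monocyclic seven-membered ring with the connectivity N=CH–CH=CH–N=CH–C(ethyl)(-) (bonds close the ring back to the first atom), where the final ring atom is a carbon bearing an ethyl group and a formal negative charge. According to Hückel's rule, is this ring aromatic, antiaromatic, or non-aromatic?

Check conjugation: each doubly-bonded ring atom is sp² with one p-orbital electron; each =N– nitrogen is pyridine-type (lone pair in the sp² plane, one electron in the p orbital); the carbanion's lone pair occupies the p orbital — every position has a p orbital, so the cyclic π system is continuous.
Tallying contributions gives 3 × 2 = 6 from the double-bond units + 2 from the C(ethyl)(-) atom = 8.
8 = 4(2); a planar, fully conjugated 4n system is antiaromatic.

Antiaromatic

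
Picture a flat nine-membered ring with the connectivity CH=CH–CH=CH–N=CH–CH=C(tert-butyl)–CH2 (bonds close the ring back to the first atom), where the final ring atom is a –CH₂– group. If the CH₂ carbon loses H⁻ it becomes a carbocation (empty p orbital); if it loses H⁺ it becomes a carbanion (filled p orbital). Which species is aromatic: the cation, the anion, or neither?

In either ion the ring is fully conjugated: every atom, including the new sp² carbon, supplies a p orbital.
Cation: 4 × 2 + 0 = 8 π electrons → 4(2), antiaromatic.
Anion: 4 × 2 + 2 = 10 π electrons → 4(2)+2, aromatic.

The anion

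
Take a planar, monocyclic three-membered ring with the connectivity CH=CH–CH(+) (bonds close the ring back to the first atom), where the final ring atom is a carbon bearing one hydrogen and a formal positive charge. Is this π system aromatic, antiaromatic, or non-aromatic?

Every ring atom contributes a p orbital perpendicular to the ring (every atom in a ring double bond is sp² and brings one electron to the p orbital; the carbocation has an empty p orbital), so the π system is cyclic and fully conjugated.
Adding the contributions, 1 × 2 = 2 from the double-bond unit + 0 from the CH(+) atom = 2.
With 2 π electrons (n = 0), the Hückel 4n+2 condition holds.

Aromatic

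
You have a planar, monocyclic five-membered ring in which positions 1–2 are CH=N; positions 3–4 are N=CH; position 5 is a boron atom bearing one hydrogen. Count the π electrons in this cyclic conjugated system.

The p orbitals form a continuous loop: the double-bond atoms are sp², each contributing one p electron; each =N– nitrogen is pyridine-type (lone pair in the sp² plane, one electron in the p orbital); the boron has an empty p orbital. The ring is fully conjugated.
Tallying contributions gives 2 × 2 = 4 from the double-bond units + 0 from the BH atom = 4.

4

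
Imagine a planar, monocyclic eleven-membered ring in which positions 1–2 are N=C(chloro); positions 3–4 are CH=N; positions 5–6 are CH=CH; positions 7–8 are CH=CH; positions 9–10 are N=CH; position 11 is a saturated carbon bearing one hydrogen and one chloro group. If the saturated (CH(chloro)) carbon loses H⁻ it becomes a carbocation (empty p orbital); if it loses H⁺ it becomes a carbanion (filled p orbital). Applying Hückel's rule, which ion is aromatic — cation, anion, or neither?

The cation

In both ions every ring atom is sp² and contributes a p orbital, so both rings are fully conjugated.
Cation: 5 × 2 + 0 = 10 π electrons → 4(2)+2, aromatic.
Anion: 5 × 2 + 2 = 12 π electrons → 4(3), antiaromatic.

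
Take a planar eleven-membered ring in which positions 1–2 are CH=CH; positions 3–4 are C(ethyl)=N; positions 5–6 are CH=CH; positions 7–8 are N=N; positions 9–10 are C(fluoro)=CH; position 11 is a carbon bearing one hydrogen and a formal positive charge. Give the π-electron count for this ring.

10

Every ring atom contributes a p orbital perpendicular to the ring (every atom in a ring double bond is sp² and brings one electron to the p orbital; the doubly-bonded nitrogens are pyridine-type — their lone pairs lie in the ring plane, leaving one electron in the p orbital; the carbocation has an empty p orbital), so the π system is cyclic and fully conjugated.
π-electron count: 5 × 2 = 10 from the double-bond units + 0 from the CH(+) atom = 10.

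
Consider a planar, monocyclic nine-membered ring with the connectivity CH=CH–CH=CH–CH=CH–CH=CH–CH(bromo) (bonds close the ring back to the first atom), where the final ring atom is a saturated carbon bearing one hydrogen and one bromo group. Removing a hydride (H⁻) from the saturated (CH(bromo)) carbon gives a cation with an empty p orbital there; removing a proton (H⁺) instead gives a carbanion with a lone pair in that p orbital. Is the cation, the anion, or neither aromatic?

In either ion the ring is fully conjugated: every atom, including the new sp² carbon, supplies a p orbital.
Cation: 4 × 2 + 0 = 8 π electrons → 4(2), antiaromatic.
Anion: 4 × 2 + 2 = 10 π electrons → 4(2)+2, aromatic.

The anion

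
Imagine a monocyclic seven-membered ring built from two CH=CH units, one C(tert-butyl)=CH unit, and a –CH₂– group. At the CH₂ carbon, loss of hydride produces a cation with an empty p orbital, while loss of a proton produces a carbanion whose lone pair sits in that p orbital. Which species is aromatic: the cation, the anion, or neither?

Once that carbon is sp², every ring atom has a p orbital and both ions are fully conjugated.
Cation: 3 × 2 + 0 = 6 π electrons → 4(1)+2, aromatic.
Anion: 3 × 2 + 2 = 8 π electrons → 4(2), antiaromatic.

The cation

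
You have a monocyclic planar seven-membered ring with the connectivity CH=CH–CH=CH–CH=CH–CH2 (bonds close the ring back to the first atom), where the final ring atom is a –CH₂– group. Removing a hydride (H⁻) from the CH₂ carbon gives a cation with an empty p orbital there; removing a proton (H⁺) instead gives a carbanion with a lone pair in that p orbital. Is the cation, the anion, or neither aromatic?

Once that carbon is sp², every ring atom has a p orbital and both ions are fully conjugated.
Cation: 3 × 2 + 0 = 6 π electrons → 4(1)+2, aromatic.
Anion: 3 × 2 + 2 = 8 π electrons → 4(2), antiaromatic.

The cation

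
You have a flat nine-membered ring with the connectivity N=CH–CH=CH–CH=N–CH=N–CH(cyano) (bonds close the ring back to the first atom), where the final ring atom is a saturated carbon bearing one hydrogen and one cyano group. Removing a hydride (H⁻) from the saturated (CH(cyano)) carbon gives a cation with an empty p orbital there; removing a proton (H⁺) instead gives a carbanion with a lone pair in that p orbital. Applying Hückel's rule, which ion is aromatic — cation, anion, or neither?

The anion

In both ions every ring atom is sp² and contributes a p orbital, so both rings are fully conjugated.
Cation: 4 × 2 + 0 = 8 π electrons → 4(2), antiaromatic.
Anion: 4 × 2 + 2 = 10 π electrons → 4(2)+2, aromatic.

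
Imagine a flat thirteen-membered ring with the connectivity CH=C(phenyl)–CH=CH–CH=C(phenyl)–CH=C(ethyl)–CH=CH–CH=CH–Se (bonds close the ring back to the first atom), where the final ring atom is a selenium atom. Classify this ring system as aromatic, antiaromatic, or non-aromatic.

Every ring atom contributes a p orbital perpendicular to the ring (every atom in a ring double bond is sp² and brings one electron to the p orbital; the selenium donates one lone pair from its p orbital), so the π system is cyclic and fully conjugated.
Tallying contributions gives 6 × 2 = 12 from the double-bond units + 2 from the Se atom = 14.
Since 14 = 4·3 + 2, the ring meets the 4n+2 criterion.

Aromatic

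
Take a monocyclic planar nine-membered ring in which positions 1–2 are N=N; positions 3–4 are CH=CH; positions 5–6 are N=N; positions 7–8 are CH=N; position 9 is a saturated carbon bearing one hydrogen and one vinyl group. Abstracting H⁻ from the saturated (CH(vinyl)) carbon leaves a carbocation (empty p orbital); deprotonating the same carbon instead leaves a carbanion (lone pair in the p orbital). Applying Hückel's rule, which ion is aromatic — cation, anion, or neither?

The anion

Both ions have a continuous loop of p orbitals — each ring atom is sp².
Cation: 4 × 2 + 0 = 8 π electrons → 4(2), antiaromatic.
Anion: 4 × 2 + 2 = 10 π electrons → 4(2)+2, aromatic.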